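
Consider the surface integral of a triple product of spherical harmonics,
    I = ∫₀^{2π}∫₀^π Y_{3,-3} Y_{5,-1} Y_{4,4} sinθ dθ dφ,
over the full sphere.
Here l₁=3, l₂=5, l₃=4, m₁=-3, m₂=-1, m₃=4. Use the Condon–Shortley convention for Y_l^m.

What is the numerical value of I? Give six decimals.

Rules hold: Σm=0, L=12 even, 2≤4≤8.
N = 7·11·9 = 693
Δ = 4!·2!·6!/13! = 1/180180
Racah Σ t=1..3: t=1:−1/576 t=2:+1/144 t=3:−1/576 = 1/288
⇒ 3j(3 5 4; 0 0 0)² = 20/1001, sgn +1
Racah Σ t=4..4: t=4:+1/34560 = 1/34560
⇒ 3j(3 5 4; -3 -1 4)² = 1/429, sgn +1
4πI² = N·(3j₀)²·(3jₘ)² = 60/1859
I = +1·√(0.0322754/4π) = 0.05067935

0.050679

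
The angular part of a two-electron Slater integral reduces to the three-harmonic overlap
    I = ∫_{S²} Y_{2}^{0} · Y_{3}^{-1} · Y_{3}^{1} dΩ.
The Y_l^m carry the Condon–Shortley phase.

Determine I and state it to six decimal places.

-0.126157

Rules hold: Σm=0, L=8 even, 1≤3≤5.
N = 5·7·7 = 245
Δ = 2!·2!·4!/9! = 1/3780
Racah Σ t=0..2: t=0:+1/24 t=1:−1/4 t=2:+1/24 = -1/6
⇒ 3j(2 3 3; 0 0 0)² = 4/105, sgn +1
Racah Σ t=0..2: t=0:+1/16 t=1:−1/6 t=2:+1/96 = -3/32
⇒ 3j(2 3 3; 0 -1 1)² = 3/140, sgn -1
4πI² = N·(3j₀)²·(3jₘ)² = 1/5
I = -1·√(0.2/4π) = -0.12615663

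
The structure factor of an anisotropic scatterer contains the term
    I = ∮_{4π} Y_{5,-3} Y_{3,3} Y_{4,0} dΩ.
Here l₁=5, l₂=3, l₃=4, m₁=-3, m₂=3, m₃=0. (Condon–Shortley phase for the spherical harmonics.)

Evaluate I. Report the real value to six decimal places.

Rules hold: Σm=0, L=12 even, 2≤4≤8.
N = 11·7·9 = 693
Δ = 4!·6!·2!/13! = 1/180180
Racah Σ t=1..3: t=1:−1/576 t=2:+1/144 t=3:−1/576 = 1/288
⇒ 3j(5 3 4; 0 0 0)² = 20/1001, sgn +1
Racah Σ t=4..4: t=4:+1/2304 = 1/2304
⇒ 3j(5 3 4; -3 3 0)² = 5/143, sgn +1
4πI² = N·(3j₀)²·(3jₘ)² = 900/1859
I = +1·√(0.484131/4π) = 0.19628026

0.196280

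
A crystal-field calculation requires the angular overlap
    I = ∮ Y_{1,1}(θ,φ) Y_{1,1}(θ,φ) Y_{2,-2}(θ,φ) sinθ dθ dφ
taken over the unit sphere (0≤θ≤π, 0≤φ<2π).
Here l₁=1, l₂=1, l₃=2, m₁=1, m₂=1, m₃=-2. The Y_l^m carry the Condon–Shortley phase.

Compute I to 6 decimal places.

Checks pass: Σm=0; 4 even; l₃=2∈[0,2].
(2·1+1)(2·1+1)(2·2+1) = 45
Δ: 0! 2! 2! / 5! → 1/30
sum: t=0:+1/1 = 1/1
3j²(1 1 2; 0 0 0) = Δ·Π!·Σ² = 2/15  (sign +1)
sum: t=0:+1/4 = 1/4
3j²(1 1 2; 1 1 -2) = Δ·Π!·Σ² = 1/5  (sign +1)
combine: 4πI² = 45·2/15·1/5 = 6/5
take √, sign +1: I = 0.30901936

0.309019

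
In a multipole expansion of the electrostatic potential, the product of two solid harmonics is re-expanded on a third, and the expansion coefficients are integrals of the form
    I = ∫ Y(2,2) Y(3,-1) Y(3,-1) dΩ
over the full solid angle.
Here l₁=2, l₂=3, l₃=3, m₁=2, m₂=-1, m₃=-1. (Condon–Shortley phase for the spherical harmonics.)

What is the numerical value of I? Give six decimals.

Checks pass: Σm=0; 8 even; l₃=3∈[1,5].
(2·2+1)(2·3+1)(2·3+1) = 245
Δ: 2! 2! 4! / 9! → 1/3780
sum: t=0:+1/24 t=1:−1/4 t=2:+1/24 = -1/6
3j²(2 3 3; 0 0 0) = Δ·Π!·Σ² = 4/105  (sign +1)
sum: t=0:+1/16 = 1/16
3j²(2 3 3; 2 -1 -1) = Δ·Π!·Σ² = 2/35  (sign +1)
combine: 4πI² = 245·4/105·2/35 = 8/15
take √, sign +1: I = 0.20601291

0.206013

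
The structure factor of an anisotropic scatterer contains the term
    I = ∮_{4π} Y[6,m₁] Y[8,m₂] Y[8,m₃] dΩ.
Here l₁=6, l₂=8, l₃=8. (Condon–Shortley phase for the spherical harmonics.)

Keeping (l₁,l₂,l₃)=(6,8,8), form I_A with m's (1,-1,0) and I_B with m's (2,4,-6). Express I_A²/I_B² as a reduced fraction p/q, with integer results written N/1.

Shared (l₁,l₂,l₃)=(6,8,8): N and (l;000)² cancel in I_A²/I_B².
A: Δ = 6!·6!·10!/23! = 1/13742520792; Racah Σ t=0..5: t=0:+1/2612736000 t=1:−1/99532800 t=2:+1/24883200 t=3:−1/29859840 t=4:+1/174182400 t=5:−1/6967296000 = 11/4180377600; ⇒ 3j(6 8 8; 1 -1 0)² = 175/193154, sgn +1
B: Δ = 6!·6!·10!/23! = 1/13742520792; Racah Σ t=2..4: t=2:+1/8360755200 t=3:−1/1567641600 t=4:+1/2786918400 = -1/6270566400; ⇒ 3j(6 8 8; 2 4 -6)² = 80/22287, sgn -1
I_A²/I_B² = (175/193154)/(80/22287) = 105/416

105/416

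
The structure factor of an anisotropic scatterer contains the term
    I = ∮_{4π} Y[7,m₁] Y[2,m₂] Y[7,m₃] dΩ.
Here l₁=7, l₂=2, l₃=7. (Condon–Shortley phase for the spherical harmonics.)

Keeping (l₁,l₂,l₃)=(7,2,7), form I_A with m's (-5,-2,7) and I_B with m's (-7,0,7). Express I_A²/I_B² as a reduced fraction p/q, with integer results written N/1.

Shared (l₁,l₂,l₃)=(7,2,7): N and (l;000)² cancel in I_A²/I_B².
A: Δ = 2!·12!·2!/17! = 1/185640; Racah Σ t=0..0: t=0:+1/1916006400 = 1/1916006400; ⇒ 3j(7 2 7; -5 -2 7)² = 1/340, sgn +1
B: Δ = 2!·12!·2!/17! = 1/185640; Racah Σ t=2..2: t=2:+1/1916006400 = 1/1916006400; ⇒ 3j(7 2 7; -7 0 7)² = 91/2040, sgn +1
I_A²/I_B² = (1/340)/(91/2040) = 6/91

6/91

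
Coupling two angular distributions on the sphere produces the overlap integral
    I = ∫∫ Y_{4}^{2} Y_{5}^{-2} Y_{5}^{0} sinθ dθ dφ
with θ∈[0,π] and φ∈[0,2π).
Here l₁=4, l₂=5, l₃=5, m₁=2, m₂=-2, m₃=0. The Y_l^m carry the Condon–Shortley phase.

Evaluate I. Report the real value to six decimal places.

-0.099440

m-sum 0 ✓  L=14 even ✓  1≤5≤9 ✓
Π(2lᵢ+1) = 9×11×11 = 1089
triangle coeff Δ(4,5,5) = 1/3153150
Σ_t [0,4]: t=0:+1/69120 t=1:−1/1728 t=2:+1/576 t=3:−1/1728 t=4:+1/69120 = 7/11520
(3j)²=2/143 [(4 5 5; 0 0 0)], sign=-1
Σ_t [0,2]: t=0:+1/3456 t=1:−1/1728 t=2:+1/11520 = -7/34560
(3j)²=7/858 [(4 5 5; 2 -2 0)], sign=+1
⇒ 4πI² = 21/169
I = (-1)√(21/169/(4π)) = -0.09944006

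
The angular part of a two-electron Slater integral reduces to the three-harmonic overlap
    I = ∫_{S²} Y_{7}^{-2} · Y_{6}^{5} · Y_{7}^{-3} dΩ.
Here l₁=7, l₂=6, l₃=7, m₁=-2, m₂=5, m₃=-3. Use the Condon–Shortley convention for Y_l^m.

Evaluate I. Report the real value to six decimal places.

Checks pass: Σm=0; 20 even; l₃=7∈[1,13].
(2·7+1)(2·6+1)(2·7+1) = 2925
Δ: 6! 8! 6! / 21! → 1/2444321880
sum: t=0:+1/2612736000 t=1:−1/20736000 t=2:+1/1658880 t=3:−1/746496 t=4:+1/1658880 t=5:−1/20736000 t=6:+1/2612736000 = -1/4354560
3j²(7 6 7; 0 0 0) = Δ·Π!·Σ² = 1000/138567  (sign +1)
sum: t=5:−1/49766400 t=6:+1/62208000 = -1/248832000
3j²(7 6 7; -2 5 -3) = Δ·Π!·Σ² = 21/20995  (sign -1)
combine: 4πI² = 2925·1000/138567·21/20995 = 315000/14919047
take √, sign -1: I = -0.04099018

-0.040990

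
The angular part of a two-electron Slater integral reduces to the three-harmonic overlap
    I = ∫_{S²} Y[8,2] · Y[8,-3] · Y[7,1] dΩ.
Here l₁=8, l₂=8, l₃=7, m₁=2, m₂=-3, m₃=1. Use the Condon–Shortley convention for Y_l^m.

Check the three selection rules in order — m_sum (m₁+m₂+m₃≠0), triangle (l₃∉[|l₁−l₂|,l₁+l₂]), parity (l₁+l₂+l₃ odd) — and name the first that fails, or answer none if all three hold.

parity

azimuthal sum: 2 − 3 + 1 = 0  ✓
0 ≤ 7 ≤ 16 (triangle on l)  ✓
L = 8 + 8 + 7 = 23 (odd)  ✗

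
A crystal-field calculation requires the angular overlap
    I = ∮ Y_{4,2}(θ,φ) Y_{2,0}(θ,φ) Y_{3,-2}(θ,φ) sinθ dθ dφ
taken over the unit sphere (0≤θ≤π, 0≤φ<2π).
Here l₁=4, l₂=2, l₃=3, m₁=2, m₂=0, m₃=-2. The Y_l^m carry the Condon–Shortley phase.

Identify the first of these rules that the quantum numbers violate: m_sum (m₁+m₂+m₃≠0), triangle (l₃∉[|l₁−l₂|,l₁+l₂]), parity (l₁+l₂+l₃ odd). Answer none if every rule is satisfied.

parity

Σmᵢ = 0  ✓
l₃∈[|l₁−l₂|,l₁+l₂]=[2,6], have l₃=3  ✓
Σlᵢ = 9 ⇒ odd  ✗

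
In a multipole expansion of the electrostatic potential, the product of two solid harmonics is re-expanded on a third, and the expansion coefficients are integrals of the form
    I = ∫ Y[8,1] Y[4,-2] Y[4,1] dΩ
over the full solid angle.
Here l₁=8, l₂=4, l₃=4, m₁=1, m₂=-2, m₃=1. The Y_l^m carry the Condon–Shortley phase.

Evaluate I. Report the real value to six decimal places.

Rules hold: Σm=0, L=16 even, 4≤4≤12.
N = 17·9·9 = 1377
Δ = 8!·8!·0!/17! = 1/218790
Racah Σ t=4..4: t=4:+1/331776 = 1/331776
⇒ 3j(8 4 4; 0 0 0)² = 490/21879, sgn +1
Racah Σ t=2..2: t=2:+1/1036800 = 1/1036800
⇒ 3j(8 4 4; 1 -2 1)² = 98/12155, sgn -1
4πI² = N·(3j₀)²·(3jₘ)² = 86436/347633
I = -1·√(0.248642/4π) = -0.14066366

-0.140664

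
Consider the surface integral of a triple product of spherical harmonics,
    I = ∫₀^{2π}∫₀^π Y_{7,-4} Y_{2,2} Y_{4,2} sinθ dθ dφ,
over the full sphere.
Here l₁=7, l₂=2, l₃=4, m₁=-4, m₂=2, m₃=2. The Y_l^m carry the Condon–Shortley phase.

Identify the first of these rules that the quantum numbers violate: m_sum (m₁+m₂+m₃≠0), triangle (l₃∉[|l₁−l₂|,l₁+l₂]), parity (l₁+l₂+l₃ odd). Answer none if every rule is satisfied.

triangle

Σmᵢ = 0  ✓
l₃∈[|l₁−l₂|,l₁+l₂]=[5,9], have l₃=4  ✗
Σlᵢ = 13 ⇒ odd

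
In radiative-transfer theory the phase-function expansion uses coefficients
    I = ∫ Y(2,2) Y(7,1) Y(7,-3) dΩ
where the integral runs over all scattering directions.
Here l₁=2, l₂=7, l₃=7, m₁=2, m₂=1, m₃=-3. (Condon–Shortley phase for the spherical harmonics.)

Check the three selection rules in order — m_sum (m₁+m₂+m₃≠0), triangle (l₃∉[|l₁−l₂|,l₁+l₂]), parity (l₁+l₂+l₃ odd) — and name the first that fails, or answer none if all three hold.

none

azimuthal sum: 2 + 1 − 3 = 0  ✓
5 ≤ 7 ≤ 9 (triangle on l)  ✓
L = 2 + 7 + 7 = 16 (even)  ✓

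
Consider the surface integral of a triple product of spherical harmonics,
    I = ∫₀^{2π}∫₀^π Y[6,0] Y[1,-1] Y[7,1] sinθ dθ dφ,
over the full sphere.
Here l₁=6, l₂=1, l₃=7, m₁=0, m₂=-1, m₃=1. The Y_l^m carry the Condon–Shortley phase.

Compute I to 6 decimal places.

Rules hold: Σm=0, L=14 even, 5≤7≤7.
N = 13·3·15 = 585
Δ = 0!·12!·2!/15! = 1/1365
Racah Σ t=0..0: t=0:+1/518400 = 1/518400
⇒ 3j(6 1 7; 0 0 0)² = 7/195, sgn -1
Racah Σ t=0..0: t=0:+1/1036800 = 1/1036800
⇒ 3j(6 1 7; 0 -1 1)² = 4/195, sgn +1
4πI² = N·(3j₀)²·(3jₘ)² = 28/65
I = -1·√(0.430769/4π) = -0.18514731

-0.185147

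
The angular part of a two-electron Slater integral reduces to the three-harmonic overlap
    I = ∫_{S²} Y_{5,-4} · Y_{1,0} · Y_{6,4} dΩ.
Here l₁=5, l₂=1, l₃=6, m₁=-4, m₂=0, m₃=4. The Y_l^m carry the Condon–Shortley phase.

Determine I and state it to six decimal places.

0.182727

Checks pass: Σm=0; 12 even; l₃=6∈[4,6].
(2·5+1)(2·1+1)(2·6+1) = 429
Δ: 0! 10! 2! / 13! → 1/858
sum: t=0:+1/14400 = 1/14400
3j²(5 1 6; 0 0 0) = Δ·Π!·Σ² = 6/143  (sign +1)
sum: t=0:+1/362880 = 1/362880
3j²(5 1 6; -4 0 4) = Δ·Π!·Σ² = 10/429  (sign +1)
combine: 4πI² = 429·6/143·10/429 = 60/143
take √, sign +1: I = 0.18272698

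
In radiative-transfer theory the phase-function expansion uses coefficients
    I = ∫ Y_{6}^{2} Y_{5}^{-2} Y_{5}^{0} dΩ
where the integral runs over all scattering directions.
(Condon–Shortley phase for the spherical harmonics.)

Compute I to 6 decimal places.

Rules hold: Σm=0, L=16 even, 1≤5≤11.
N = 13·11·11 = 1573
Δ = 6!·6!·4!/17! = 1/28588560
Racah Σ t=1..5: t=1:−1/345600 t=2:+1/13824 t=3:−1/5184 t=4:+1/13824 t=5:−1/345600 = -7/129600
⇒ 3j(6 5 5; 0 0 0)² = 80/7293, sgn +1
Racah Σ t=0..3: t=0:+1/207360 t=1:−1/17280 t=2:+1/13824 t=3:−1/103680 = 1/103680
⇒ 3j(6 5 5; 2 -2 0)² = 10/7293, sgn -1
4πI² = N·(3j₀)²·(3jₘ)² = 800/33813
I = -1·√(0.0236595/4π) = -0.04339086

-0.043391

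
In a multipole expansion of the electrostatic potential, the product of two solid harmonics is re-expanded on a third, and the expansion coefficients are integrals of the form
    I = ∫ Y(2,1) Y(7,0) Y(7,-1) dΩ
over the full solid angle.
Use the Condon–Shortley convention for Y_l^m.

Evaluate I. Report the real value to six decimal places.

-0.026159

Checks pass: Σm=0; 16 even; l₃=7∈[5,9].
(2·2+1)(2·7+1)(2·7+1) = 1125
Δ: 2! 2! 12! / 17! → 1/185640
sum: t=0:+1/2419200 t=1:−1/518400 t=2:+1/2419200 = -1/907200
3j²(2 7 7; 0 0 0) = Δ·Π!·Σ² = 56/3315  (sign +1)
sum: t=0:+1/1209600 t=1:−1/1036800 = -1/7257600
3j²(2 7 7; 1 0 -1) = Δ·Π!·Σ² = 1/2210  (sign -1)
combine: 4πI² = 1125·56/3315·1/2210 = 420/48841
take √, sign -1: I = -0.02615938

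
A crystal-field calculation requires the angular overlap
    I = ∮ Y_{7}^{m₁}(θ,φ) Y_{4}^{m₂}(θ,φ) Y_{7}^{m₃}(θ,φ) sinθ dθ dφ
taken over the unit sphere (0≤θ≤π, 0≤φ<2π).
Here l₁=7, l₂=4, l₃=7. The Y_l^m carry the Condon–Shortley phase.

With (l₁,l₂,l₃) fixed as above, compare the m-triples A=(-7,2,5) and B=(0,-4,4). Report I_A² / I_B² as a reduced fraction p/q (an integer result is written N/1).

Shared (l₁,l₂,l₃)=(7,4,7): N and (l;000)² cancel in I_A²/I_B².
A: Δ = 4!·10!·4!/19! = 1/58198140; Racah Σ t=4..4: t=4:+1/348364800 = 1/348364800; ⇒ 3j(7 4 7; -7 2 5)² = 11/646, sgn +1
B: Δ = 4!·10!·4!/19! = 1/58198140; Racah Σ t=0..0: t=0:+1/17418240 = 1/17418240; ⇒ 3j(7 4 7; 0 -4 4)² = 175/12597, sgn -1
I_A²/I_B² = (11/646)/(175/12597) = 429/350

429/350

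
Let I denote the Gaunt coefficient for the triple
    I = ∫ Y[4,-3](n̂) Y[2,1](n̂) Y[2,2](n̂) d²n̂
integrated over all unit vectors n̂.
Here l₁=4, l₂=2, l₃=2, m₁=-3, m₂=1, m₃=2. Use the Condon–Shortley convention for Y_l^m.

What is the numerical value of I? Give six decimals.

-0.238414

Rules hold: Σm=0, L=8 even, 2≤2≤6.
N = 9·5·5 = 225
Δ = 4!·4!·0!/9! = 1/630
Racah Σ t=2..2: t=2:+1/16 = 1/16
⇒ 3j(4 2 2; 0 0 0)² = 2/35, sgn +1
Racah Σ t=3..3: t=3:−1/144 = -1/144
⇒ 3j(4 2 2; -3 1 2)² = 1/18, sgn -1
4πI² = N·(3j₀)²·(3jₘ)² = 5/7
I = -1·√(0.714286/4π) = -0.23841361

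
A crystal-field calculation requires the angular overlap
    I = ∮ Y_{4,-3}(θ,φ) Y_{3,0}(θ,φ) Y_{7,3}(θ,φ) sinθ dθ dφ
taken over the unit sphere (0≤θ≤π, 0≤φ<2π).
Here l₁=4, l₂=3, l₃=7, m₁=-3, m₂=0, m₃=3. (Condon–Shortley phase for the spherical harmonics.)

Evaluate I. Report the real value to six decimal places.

-0.147623

Checks pass: Σm=0; 14 even; l₃=7∈[1,7].
(2·4+1)(2·3+1)(2·7+1) = 945
Δ: 0! 8! 6! / 15! → 1/45045
sum: t=0:+1/20736 = 1/20736
3j²(4 3 7; 0 0 0) = Δ·Π!·Σ² = 35/1287  (sign -1)
sum: t=0:+1/181440 = 1/181440
3j²(4 3 7; -3 0 3) = Δ·Π!·Σ² = 32/3003  (sign +1)
combine: 4πI² = 945·35/1287·32/3003 = 5600/20449
take √, sign -1: I = -0.14762267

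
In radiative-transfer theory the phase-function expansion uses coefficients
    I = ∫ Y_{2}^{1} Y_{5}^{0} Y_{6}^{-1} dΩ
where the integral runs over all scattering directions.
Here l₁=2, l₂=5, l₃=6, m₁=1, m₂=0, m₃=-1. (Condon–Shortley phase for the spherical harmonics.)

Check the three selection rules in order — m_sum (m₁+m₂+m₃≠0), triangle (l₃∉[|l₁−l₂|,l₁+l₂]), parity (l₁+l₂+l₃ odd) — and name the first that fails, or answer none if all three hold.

azimuthal sum: 1 + 0 − 1 = 0  ✓
3 ≤ 6 ≤ 7 (triangle on l)  ✓
L = 2 + 5 + 6 = 13 (odd)  ✗

parity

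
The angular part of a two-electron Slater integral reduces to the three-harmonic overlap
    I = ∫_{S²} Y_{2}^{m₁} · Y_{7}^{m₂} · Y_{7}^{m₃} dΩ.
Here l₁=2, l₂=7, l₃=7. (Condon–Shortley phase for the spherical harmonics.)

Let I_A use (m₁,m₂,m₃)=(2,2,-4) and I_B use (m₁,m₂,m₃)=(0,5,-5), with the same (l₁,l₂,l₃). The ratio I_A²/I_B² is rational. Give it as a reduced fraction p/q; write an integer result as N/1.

Same 2,7,7: normalisation and zero-m 3j drop out of the ratio.
A: Δ: 2! 2! 12! / 17! → 1/185640; sum: t=0:+1/8709120 = 1/8709120; 3j²(2 7 7; 2 2 -4) = Δ·Π!·Σ² = 55/3094  (sign -1)
B: Δ: 2! 2! 12! / 17! → 1/185640; sum: t=0:+1/1916006400 t=1:−1/39916800 t=2:+1/29030400 = 19/1916006400; 3j²(2 7 7; 0 5 -5) = Δ·Π!·Σ² = 361/185640  (sign +1)
I_A²/I_B² = (55/3094)/(361/185640) = 3300/361

3300/361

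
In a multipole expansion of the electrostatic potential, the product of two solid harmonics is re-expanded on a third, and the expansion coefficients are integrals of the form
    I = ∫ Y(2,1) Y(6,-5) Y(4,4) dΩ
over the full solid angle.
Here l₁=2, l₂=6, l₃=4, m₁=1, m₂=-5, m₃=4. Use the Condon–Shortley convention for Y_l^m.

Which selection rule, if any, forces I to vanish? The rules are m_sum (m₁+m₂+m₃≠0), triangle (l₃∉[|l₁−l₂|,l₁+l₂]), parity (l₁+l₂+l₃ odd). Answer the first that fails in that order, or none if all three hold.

Σmᵢ = 0  ✓
l₃∈[|l₁−l₂|,l₁+l₂]=[4,8], have l₃=4  ✓
Σlᵢ = 12 ⇒ even  ✓

none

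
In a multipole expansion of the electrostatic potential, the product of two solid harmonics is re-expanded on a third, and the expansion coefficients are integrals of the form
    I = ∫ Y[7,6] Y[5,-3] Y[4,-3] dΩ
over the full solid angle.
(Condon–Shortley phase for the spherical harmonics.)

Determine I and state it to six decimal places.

m-sum 0 ✓  L=16 even ✓  2≤4≤12 ✓
Π(2lᵢ+1) = 15×11×9 = 1485
triangle coeff Δ(7,5,4) = 1/6126120
Σ_t [3,5]: t=3:−1/69120 t=4:+1/20736 t=5:−1/69120 = 1/51840
(3j)²=280/21879 [(7 5 4; 0 0 0)], sign=+1
Σ_t [0,1]: t=0:+1/9676800 t=1:−1/3628800 = -1/5806080
(3j)²=5/408 [(7 5 4; 6 -3 -3)], sign=+1
⇒ 4πI² = 875/3757
I = (+1)√(875/3757/(4π)) = 0.13613773

0.136138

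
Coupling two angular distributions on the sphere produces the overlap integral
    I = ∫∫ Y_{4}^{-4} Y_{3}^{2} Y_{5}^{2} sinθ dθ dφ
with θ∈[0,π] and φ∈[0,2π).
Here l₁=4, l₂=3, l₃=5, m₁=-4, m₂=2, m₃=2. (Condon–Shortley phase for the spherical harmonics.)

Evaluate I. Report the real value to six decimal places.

-0.109480

Rules hold: Σm=0, L=12 even, 1≤5≤7.
N = 9·7·11 = 693
Δ = 2!·6!·4!/13! = 1/180180
Racah Σ t=0..2: t=0:+1/576 t=1:−1/144 t=2:+1/576 = -1/288
⇒ 3j(4 3 5; 0 0 0)² = 20/1001, sgn +1
Racah Σ t=2..2: t=2:+1/8640 = 1/8640
⇒ 3j(4 3 5; -4 2 2)² = 14/1287, sgn -1
4πI² = N·(3j₀)²·(3jₘ)² = 280/1859
I = -1·√(0.150619/4π) = -0.10947990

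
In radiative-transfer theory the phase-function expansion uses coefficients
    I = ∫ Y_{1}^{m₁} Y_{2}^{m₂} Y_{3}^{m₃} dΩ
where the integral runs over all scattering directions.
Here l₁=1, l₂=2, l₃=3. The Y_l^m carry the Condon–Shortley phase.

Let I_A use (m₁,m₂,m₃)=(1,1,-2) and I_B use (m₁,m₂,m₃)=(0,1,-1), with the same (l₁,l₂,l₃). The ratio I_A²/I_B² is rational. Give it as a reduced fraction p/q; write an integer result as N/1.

Shared (l₁,l₂,l₃)=(1,2,3): N and (l;000)² cancel in I_A²/I_B².
A: Δ = 0!·2!·4!/7! = 1/105; Racah Σ t=0..0: t=0:+1/12 = 1/12; ⇒ 3j(1 2 3; 1 1 -2)² = 2/21, sgn -1
B: Δ = 0!·2!·4!/7! = 1/105; Racah Σ t=0..0: t=0:+1/6 = 1/6; ⇒ 3j(1 2 3; 0 1 -1)² = 8/105, sgn +1
I_A²/I_B² = (2/21)/(8/105) = 5/4

5/4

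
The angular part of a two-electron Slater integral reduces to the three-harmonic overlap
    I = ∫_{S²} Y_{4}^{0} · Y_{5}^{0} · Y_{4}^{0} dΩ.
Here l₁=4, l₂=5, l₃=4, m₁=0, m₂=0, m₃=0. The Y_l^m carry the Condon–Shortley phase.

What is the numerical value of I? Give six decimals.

0.000000

Σlᵢ=13 odd — θ-integrand is odd under cosθ→−cosθ; I=0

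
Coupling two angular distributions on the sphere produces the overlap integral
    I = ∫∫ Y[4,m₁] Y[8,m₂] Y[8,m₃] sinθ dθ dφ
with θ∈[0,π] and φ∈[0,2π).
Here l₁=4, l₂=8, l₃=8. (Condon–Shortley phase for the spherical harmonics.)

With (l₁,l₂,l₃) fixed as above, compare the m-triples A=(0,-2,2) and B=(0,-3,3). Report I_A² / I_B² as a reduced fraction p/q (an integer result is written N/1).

289/9

Shared (l₁,l₂,l₃)=(4,8,8): N and (l;000)² cancel in I_A²/I_B².
A: Δ = 4!·4!·12!/21! = 1/185175900; Racah Σ t=0..4: t=0:+1/298598400 t=1:−1/21772800 t=2:+1/15482880 t=3:−1/78382080 t=4:+1/4180377600 = 17/1791590400; ⇒ 3j(4 8 8; 0 -2 2)² = 17/8892, sgn +1
B: Δ = 4!·4!·12!/21! = 1/185175900; Racah Σ t=0..4: t=0:+1/348364800 t=1:−1/34836480 t=2:+1/34836480 t=3:−1/261273600 t=4:+1/22992076800 = -1/1094860800; ⇒ 3j(4 8 8; 0 -3 3)² = 1/16796, sgn +1
I_A²/I_B² = (17/8892)/(1/16796) = 289/9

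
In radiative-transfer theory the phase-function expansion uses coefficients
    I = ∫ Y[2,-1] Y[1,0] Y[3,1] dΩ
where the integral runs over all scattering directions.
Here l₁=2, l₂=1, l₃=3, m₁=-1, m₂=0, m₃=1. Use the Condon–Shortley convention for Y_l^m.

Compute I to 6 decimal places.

-0.233597

Rules hold: Σm=0, L=6 even, 1≤3≤3.
N = 5·3·7 = 105
Δ = 0!·4!·2!/7! = 1/105
Racah Σ t=0..0: t=0:+1/4 = 1/4
⇒ 3j(2 1 3; 0 0 0)² = 3/35, sgn -1
Racah Σ t=0..0: t=0:+1/6 = 1/6
⇒ 3j(2 1 3; -1 0 1)² = 8/105, sgn +1
4πI² = N·(3j₀)²·(3jₘ)² = 24/35
I = -1·√(0.685714/4π) = -0.23359668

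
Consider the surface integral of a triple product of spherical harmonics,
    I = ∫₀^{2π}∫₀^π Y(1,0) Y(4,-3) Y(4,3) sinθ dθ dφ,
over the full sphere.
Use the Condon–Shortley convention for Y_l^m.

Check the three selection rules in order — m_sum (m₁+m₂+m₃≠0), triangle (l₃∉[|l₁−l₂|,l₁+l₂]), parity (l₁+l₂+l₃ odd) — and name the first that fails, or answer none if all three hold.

parity

azimuthal sum: 0 − 3 + 3 = 0  ✓
3 ≤ 4 ≤ 5 (triangle on l)  ✓
L = 1 + 4 + 4 = 9 (odd)  ✗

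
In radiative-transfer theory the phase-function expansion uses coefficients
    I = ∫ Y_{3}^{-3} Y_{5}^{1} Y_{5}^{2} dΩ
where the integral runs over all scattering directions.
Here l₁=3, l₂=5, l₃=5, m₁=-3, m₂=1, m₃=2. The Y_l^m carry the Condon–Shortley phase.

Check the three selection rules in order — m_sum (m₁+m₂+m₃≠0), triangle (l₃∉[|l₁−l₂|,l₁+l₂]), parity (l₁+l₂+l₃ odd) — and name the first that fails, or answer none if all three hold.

Σmᵢ = 0  ✓
l₃∈[|l₁−l₂|,l₁+l₂]=[2,8], have l₃=5  ✓
Σlᵢ = 13 ⇒ odd  ✗

parity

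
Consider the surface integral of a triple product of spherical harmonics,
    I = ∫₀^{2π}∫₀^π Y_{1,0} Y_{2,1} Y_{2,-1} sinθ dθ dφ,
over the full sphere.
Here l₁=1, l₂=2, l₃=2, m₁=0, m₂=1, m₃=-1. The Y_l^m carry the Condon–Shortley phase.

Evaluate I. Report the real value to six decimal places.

0.000000

L=5 odd ⇒ parity kills the (l;000) factor ⇒ I = 0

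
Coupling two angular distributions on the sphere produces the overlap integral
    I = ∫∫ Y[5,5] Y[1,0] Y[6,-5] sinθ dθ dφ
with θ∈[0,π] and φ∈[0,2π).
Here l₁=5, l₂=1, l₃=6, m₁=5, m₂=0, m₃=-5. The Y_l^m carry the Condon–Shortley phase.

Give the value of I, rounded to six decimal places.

Rules hold: Σm=0, L=12 even, 4≤6≤6.
N = 11·3·13 = 429
Δ = 0!·10!·2!/13! = 1/858
Racah Σ t=0..0: t=0:+1/14400 = 1/14400
⇒ 3j(5 1 6; 0 0 0)² = 6/143, sgn +1
Racah Σ t=0..0: t=0:+1/3628800 = 1/3628800
⇒ 3j(5 1 6; 5 0 -5)² = 1/78, sgn -1
4πI² = N·(3j₀)²·(3jₘ)² = 3/13
I = -1·√(0.230769/4π) = -0.13551395

-0.135514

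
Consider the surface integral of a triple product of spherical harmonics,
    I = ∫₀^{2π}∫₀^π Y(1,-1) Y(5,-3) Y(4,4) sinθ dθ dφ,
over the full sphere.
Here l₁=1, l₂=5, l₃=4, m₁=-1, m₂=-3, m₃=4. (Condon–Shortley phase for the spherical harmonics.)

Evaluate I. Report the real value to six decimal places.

m-sum 0 ✓  L=10 even ✓  4≤4≤6 ✓
Π(2lᵢ+1) = 3×11×9 = 297
triangle coeff Δ(1,5,4) = 1/495
Σ_t [1,1]: t=1:−1/576 = -1/576
(3j)²=5/99 [(1 5 4; 0 0 0)], sign=-1
Σ_t [2,2]: t=2:+1/80640 = 1/80640
(3j)²=1/495 [(1 5 4; -1 -3 4)], sign=+1
⇒ 4πI² = 1/33
I = (-1)√(1/33/(4π)) = -0.04910640

-0.049106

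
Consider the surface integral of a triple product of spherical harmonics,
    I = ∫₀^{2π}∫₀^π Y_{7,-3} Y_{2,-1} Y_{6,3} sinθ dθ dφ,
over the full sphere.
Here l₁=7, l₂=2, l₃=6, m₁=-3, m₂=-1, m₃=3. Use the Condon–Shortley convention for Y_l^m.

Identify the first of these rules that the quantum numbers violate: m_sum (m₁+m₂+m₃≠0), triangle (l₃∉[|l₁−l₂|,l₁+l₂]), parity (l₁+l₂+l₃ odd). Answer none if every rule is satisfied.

Σmᵢ = -1  ✗
l₃∈[|l₁−l₂|,l₁+l₂]=[5,9], have l₃=6
Σlᵢ = 15 ⇒ odd

m_sum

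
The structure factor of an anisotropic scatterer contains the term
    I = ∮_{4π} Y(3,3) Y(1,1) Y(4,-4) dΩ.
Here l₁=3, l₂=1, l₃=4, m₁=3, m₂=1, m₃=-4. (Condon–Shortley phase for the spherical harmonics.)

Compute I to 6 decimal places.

m-sum 0 ✓  L=8 even ✓  2≤4≤4 ✓
Π(2lᵢ+1) = 7×3×9 = 189
triangle coeff Δ(3,1,4) = 1/252
Σ_t [0,0]: t=0:+1/36 = 1/36
(3j)²=4/63 [(3 1 4; 0 0 0)], sign=+1
Σ_t [0,0]: t=0:+1/1440 = 1/1440
(3j)²=1/9 [(3 1 4; 3 1 -4)], sign=+1
⇒ 4πI² = 4/3
I = (+1)√(4/3/(4π)) = 0.32573501

0.325735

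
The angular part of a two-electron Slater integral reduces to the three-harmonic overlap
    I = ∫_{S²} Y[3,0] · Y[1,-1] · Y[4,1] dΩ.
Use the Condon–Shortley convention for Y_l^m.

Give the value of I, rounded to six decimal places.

-0.194664

Checks pass: Σm=0; 8 even; l₃=4∈[2,4].
(2·3+1)(2·1+1)(2·4+1) = 189
Δ: 0! 6! 2! / 9! → 1/252
sum: t=0:+1/36 = 1/36
3j²(3 1 4; 0 0 0) = Δ·Π!·Σ² = 4/63  (sign +1)
sum: t=0:+1/72 = 1/72
3j²(3 1 4; 0 -1 1) = Δ·Π!·Σ² = 5/126  (sign -1)
combine: 4πI² = 189·4/63·5/126 = 10/21
take √, sign -1: I = -0.19466390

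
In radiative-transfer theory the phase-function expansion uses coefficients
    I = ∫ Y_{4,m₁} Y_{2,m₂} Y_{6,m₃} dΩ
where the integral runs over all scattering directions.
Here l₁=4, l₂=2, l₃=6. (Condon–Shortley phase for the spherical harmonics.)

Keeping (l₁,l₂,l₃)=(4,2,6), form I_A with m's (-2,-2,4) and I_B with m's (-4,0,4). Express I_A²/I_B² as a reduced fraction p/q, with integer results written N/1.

14/3

l's match ⇒ only the (l;m) 3-j factors differ between A and B.
A: triangle coeff Δ(4,2,6) = 1/6435; Σ_t [0,0]: t=0:+1/34560 = 1/34560; (3j)²=14/429 [(4 2 6; -2 -2 4)], sign=+1
B: triangle coeff Δ(4,2,6) = 1/6435; Σ_t [0,0]: t=0:+1/161280 = 1/161280; (3j)²=1/143 [(4 2 6; -4 0 4)], sign=+1
I_A²/I_B² = (14/429)/(1/143) = 14/3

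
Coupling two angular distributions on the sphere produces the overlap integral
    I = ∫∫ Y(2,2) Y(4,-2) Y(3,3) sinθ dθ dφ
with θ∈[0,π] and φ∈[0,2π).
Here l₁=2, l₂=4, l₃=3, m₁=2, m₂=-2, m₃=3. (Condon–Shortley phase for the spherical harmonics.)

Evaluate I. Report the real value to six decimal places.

0.000000

m-sum = 2 − 2 + 3 = 3 ≠ 0 ⇒ I = 0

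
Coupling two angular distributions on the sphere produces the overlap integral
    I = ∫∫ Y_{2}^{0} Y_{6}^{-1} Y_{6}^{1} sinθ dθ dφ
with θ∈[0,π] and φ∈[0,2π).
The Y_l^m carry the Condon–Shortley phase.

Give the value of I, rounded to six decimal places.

m-sum 0 ✓  L=14 even ✓  4≤6≤8 ✓
Π(2lᵢ+1) = 5×13×13 = 845
triangle coeff Δ(2,6,6) = 1/90090
Σ_t [0,2]: t=0:+1/69120 t=1:−1/14400 t=2:+1/69120 = -7/172800
(3j)²=14/715 [(2 6 6; 0 0 0)], sign=-1
Σ_t [0,2]: t=0:+1/57600 t=1:−1/17280 t=2:+1/120960 = -13/403200
(3j)²=13/770 [(2 6 6; 0 -1 1)], sign=+1
⇒ 4πI² = 169/605
I = (-1)√(169/605/(4π)) = -0.14909419

-0.149094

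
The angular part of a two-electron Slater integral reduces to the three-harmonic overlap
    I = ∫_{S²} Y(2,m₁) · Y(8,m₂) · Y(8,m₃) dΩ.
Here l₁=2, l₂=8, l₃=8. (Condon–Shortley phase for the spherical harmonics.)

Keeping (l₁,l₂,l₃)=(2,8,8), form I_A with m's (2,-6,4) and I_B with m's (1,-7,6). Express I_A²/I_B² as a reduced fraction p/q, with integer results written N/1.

Same 2,8,8: normalisation and zero-m 3j drop out of the ratio.
A: Δ: 2! 2! 14! / 19! → 1/348840; sum: t=0:+1/3832012800 = 1/3832012800; 3j²(2 8 8; 2 -6 4) = Δ·Π!·Σ² = 91/9690  (sign +1)
B: Δ: 2! 2! 14! / 19! → 1/348840; sum: t=0:+1/12454041600 t=1:−1/174356582400 = 1/13412044800; 3j²(2 8 8; 1 -7 6) = Δ·Π!·Σ² = 169/7752  (sign +1)
I_A²/I_B² = (91/9690)/(169/7752) = 28/65

28/65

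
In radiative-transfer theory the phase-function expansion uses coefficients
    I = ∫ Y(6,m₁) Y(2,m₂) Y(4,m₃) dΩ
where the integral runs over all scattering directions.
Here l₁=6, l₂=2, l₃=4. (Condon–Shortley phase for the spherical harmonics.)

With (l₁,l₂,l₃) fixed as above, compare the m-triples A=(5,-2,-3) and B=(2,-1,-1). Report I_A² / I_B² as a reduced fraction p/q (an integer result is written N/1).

Shared (l₁,l₂,l₃)=(6,2,4): N and (l;000)² cancel in I_A²/I_B².
A: Δ = 4!·8!·0!/13! = 1/6435; Racah Σ t=0..0: t=0:+1/120960 = 1/120960; ⇒ 3j(6 2 4; 5 -2 -3)² = 2/39, sgn -1
B: Δ = 4!·8!·0!/13! = 1/6435; Racah Σ t=1..1: t=1:−1/4320 = -1/4320; ⇒ 3j(6 2 4; 2 -1 -1)² = 224/6435, sgn +1
I_A²/I_B² = (2/39)/(224/6435) = 165/112

165/112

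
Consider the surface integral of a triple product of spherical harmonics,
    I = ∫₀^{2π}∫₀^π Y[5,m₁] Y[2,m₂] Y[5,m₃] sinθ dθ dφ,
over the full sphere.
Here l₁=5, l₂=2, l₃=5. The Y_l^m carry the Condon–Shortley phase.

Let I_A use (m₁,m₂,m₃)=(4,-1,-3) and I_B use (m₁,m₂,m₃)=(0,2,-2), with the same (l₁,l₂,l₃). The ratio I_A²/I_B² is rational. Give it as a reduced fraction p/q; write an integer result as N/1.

21/20

Shared (l₁,l₂,l₃)=(5,2,5): N and (l;000)² cancel in I_A²/I_B².
A: Δ = 2!·8!·2!/13! = 1/38610; Racah Σ t=0..1: t=0:+1/10080 t=1:−1/80640 = 1/11520; ⇒ 3j(5 2 5; 4 -1 -3)² = 49/1430, sgn +1
B: Δ = 2!·8!·2!/13! = 1/38610; Racah Σ t=2..2: t=2:+1/2880 = 1/2880; ⇒ 3j(5 2 5; 0 2 -2)² = 14/429, sgn -1
I_A²/I_B² = (49/1430)/(14/429) = 21/20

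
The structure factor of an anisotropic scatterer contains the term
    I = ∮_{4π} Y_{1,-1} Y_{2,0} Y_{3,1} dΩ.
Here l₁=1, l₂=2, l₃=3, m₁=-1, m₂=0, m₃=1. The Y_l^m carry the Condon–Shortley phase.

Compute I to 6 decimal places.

-0.202301

Checks pass: Σm=0; 6 even; l₃=3∈[1,3].
(2·1+1)(2·2+1)(2·3+1) = 105
Δ: 0! 2! 4! / 7! → 1/105
sum: t=0:+1/4 = 1/4
3j²(1 2 3; 0 0 0) = Δ·Π!·Σ² = 3/35  (sign -1)
sum: t=0:+1/8 = 1/8
3j²(1 2 3; -1 0 1) = Δ·Π!·Σ² = 2/35  (sign +1)
combine: 4πI² = 105·3/35·2/35 = 18/35
take √, sign -1: I = -0.20230066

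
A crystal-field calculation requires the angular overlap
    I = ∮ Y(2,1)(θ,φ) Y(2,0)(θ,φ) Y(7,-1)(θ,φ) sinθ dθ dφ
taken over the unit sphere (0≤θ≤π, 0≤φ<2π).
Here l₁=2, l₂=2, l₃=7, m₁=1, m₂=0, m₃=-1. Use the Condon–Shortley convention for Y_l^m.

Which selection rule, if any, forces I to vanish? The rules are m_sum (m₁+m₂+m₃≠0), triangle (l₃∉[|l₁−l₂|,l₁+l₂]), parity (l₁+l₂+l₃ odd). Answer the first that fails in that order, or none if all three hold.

triangle

Σmᵢ = 0  ✓
l₃∈[|l₁−l₂|,l₁+l₂]=[0,4], have l₃=7  ✗
Σlᵢ = 11 ⇒ odd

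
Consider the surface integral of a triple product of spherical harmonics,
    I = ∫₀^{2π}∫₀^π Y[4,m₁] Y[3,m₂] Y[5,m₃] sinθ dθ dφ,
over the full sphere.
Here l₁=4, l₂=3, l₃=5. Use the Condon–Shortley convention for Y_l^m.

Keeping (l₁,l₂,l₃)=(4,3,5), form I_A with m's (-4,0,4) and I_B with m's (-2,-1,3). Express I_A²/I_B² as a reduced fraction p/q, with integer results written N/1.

56/27

Same 4,3,5: normalisation and zero-m 3j drop out of the ratio.
A: Δ: 2! 6! 4! / 13! → 1/180180; sum: t=2:+1/8640 = 1/8640; 3j²(4 3 5; -4 0 4) = Δ·Π!·Σ² = 28/715  (sign -1)
B: Δ: 2! 6! 4! / 13! → 1/180180; sum: t=0:+1/5760 t=1:−1/720 t=2:+1/2304 = -1/1280; 3j²(4 3 5; -2 -1 3) = Δ·Π!·Σ² = 27/1430  (sign -1)
I_A²/I_B² = (28/715)/(27/1430) = 56/27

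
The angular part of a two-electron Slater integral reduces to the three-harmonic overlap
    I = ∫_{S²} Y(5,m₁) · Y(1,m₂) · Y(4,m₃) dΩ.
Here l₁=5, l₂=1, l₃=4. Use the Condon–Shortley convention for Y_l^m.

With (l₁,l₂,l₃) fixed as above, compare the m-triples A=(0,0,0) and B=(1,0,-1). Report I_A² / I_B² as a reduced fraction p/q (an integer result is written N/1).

Shared (l₁,l₂,l₃)=(5,1,4): N and (l;000)² cancel in I_A²/I_B².
A: Δ = 2!·8!·0!/11! = 1/495; Racah Σ t=1..1: t=1:−1/576 = -1/576; ⇒ 3j(5 1 4; 0 0 0)² = 5/99, sgn -1
B: Δ = 2!·8!·0!/11! = 1/495; Racah Σ t=1..1: t=1:−1/720 = -1/720; ⇒ 3j(5 1 4; 1 0 -1)² = 8/165, sgn +1
I_A²/I_B² = (5/99)/(8/165) = 25/24

25/24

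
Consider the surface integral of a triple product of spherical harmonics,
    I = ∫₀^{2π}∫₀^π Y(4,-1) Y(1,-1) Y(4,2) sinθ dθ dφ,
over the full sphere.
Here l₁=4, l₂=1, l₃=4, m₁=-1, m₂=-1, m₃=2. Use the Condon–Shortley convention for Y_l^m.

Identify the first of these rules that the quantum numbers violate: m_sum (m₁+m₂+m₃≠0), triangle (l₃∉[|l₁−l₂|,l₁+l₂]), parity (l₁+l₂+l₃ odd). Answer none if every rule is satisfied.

Σmᵢ = 0  ✓
l₃∈[|l₁−l₂|,l₁+l₂]=[3,5], have l₃=4  ✓
Σlᵢ = 9 ⇒ odd  ✗

parity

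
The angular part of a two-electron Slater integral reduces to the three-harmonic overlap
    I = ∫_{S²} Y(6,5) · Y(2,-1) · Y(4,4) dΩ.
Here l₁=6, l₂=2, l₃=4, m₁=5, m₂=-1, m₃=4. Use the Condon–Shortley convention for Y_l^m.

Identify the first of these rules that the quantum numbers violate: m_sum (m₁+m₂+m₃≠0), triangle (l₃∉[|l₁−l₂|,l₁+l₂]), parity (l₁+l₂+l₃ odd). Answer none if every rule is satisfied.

Σmᵢ = 8  ✗
l₃∈[|l₁−l₂|,l₁+l₂]=[4,8], have l₃=4
Σlᵢ = 12 ⇒ even

m_sum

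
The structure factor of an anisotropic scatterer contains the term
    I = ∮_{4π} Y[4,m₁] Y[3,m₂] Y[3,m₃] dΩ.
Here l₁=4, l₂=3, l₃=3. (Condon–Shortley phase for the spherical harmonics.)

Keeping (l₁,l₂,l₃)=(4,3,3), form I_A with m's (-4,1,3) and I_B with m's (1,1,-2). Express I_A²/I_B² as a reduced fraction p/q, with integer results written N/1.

21/16

l's match ⇒ only the (l;m) 3-j factors differ between A and B.
A: triangle coeff Δ(4,3,3) = 1/34650; Σ_t [4,4]: t=4:+1/1152 = 1/1152; (3j)²=1/33 [(4 3 3; -4 1 3)], sign=+1
B: triangle coeff Δ(4,3,3) = 1/34650; Σ_t [2,3]: t=2:+1/48 t=3:−1/144 = 1/72; (3j)²=16/693 [(4 3 3; 1 1 -2)], sign=-1
I_A²/I_B² = (1/33)/(16/693) = 21/16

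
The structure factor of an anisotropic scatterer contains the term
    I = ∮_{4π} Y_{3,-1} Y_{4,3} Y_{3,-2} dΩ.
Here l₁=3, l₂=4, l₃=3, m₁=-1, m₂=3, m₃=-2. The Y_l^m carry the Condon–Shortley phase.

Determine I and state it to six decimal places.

Checks pass: Σm=0; 10 even; l₃=3∈[1,7].
(2·3+1)(2·4+1)(2·3+1) = 441
Δ: 4! 2! 4! / 11! → 1/34650
sum: t=1:−1/72 t=2:+1/16 t=3:−1/72 = 5/144
3j²(3 4 3; 0 0 0) = Δ·Π!·Σ² = 2/77  (sign -1)
sum: t=3:−1/144 t=4:+1/288 = -1/288
3j²(3 4 3; -1 3 -2) = Δ·Π!·Σ² = 1/99  (sign +1)
combine: 4πI² = 441·2/77·1/99 = 14/121
take √, sign -1: I = -0.09595473

-0.095955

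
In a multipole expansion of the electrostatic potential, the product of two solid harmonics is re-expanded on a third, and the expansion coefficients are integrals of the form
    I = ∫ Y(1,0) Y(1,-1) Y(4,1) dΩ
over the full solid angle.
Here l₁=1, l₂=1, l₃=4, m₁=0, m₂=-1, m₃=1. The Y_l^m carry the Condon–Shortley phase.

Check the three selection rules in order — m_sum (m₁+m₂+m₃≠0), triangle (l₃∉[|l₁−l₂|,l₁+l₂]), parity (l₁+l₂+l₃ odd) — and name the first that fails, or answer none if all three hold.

triangle

m₁+m₂+m₃ = 0 − 1 + 1 = 0  ✓
triangle: |1−1|=0 ≤ l₃=4 ≤ 1+1=2  ✗
parity: l₁+l₂+l₃ = 6 is even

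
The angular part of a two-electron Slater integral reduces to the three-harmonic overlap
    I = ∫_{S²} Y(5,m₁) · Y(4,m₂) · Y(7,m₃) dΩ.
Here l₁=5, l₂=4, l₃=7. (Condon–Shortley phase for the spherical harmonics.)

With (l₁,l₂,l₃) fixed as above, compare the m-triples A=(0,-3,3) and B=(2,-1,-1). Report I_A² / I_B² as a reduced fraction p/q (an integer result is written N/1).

Same 5,4,7: normalisation and zero-m 3j drop out of the ratio.
A: Δ: 2! 8! 6! / 17! → 1/6126120; sum: t=0:+1/172800 t=1:−1/414720 = 7/2073600; 3j²(5 4 7; 0 -3 3) = Δ·Π!·Σ² = 343/29172  (sign +1)
B: Δ: 2! 8! 6! / 17! → 1/6126120; sum: t=0:+1/51840 t=1:−1/69120 t=2:+1/1209600 = 41/7257600; 3j²(5 4 7; 2 -1 -1) = Δ·Π!·Σ² = 1681/510510  (sign +1)
I_A²/I_B² = (343/29172)/(1681/510510) = 12005/3362

12005/3362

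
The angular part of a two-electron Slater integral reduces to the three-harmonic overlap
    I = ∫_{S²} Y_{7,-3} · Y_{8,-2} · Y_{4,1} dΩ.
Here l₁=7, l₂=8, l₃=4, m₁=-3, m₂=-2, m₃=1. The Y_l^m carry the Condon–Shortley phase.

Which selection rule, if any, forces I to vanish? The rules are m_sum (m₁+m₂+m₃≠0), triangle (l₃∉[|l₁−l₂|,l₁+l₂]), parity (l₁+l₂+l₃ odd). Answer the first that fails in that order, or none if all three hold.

m_sum

azimuthal sum: -3 − 2 + 1 = -4  ✗
1 ≤ 4 ≤ 15 (triangle on l)
L = 7 + 8 + 4 = 19 (odd)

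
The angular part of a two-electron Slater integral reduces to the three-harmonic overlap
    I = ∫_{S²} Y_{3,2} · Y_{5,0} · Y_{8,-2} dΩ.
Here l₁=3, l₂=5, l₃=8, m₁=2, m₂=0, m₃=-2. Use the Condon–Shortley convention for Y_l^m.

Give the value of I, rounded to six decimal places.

0.163251

Checks pass: Σm=0; 16 even; l₃=8∈[2,8].
(2·3+1)(2·5+1)(2·8+1) = 1309
Δ: 0! 6! 10! / 17! → 1/136136
sum: t=0:+1/518400 = 1/518400
3j²(3 5 8; 0 0 0) = Δ·Π!·Σ² = 56/2431  (sign +1)
sum: t=0:+1/1728000 = 1/1728000
3j²(3 5 8; 2 0 -2) = Δ·Π!·Σ² = 27/2431  (sign +1)
combine: 4πI² = 1309·56/2431·27/2431 = 10584/31603
take √, sign +1: I = 0.16325099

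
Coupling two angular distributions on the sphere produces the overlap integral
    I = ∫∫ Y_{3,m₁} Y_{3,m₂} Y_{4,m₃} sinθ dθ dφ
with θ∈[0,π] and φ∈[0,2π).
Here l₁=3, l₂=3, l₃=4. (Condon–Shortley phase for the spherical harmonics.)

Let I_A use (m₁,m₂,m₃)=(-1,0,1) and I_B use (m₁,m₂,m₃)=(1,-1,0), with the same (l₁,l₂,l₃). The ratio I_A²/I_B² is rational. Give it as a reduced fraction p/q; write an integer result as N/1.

15/1

Shared (l₁,l₂,l₃)=(3,3,4): N and (l;000)² cancel in I_A²/I_B².
A: Δ = 2!·4!·4!/11! = 1/34650; Racah Σ t=0..2: t=0:+1/288 t=1:−1/24 t=2:+1/48 = -5/288; ⇒ 3j(3 3 4; -1 0 1)² = 5/462, sgn +1
B: Δ = 2!·4!·4!/11! = 1/34650; Racah Σ t=0..2: t=0:+1/32 t=1:−1/36 t=2:+1/1152 = 5/1152; ⇒ 3j(3 3 4; 1 -1 0)² = 1/1386, sgn +1
I_A²/I_B² = (5/462)/(1/1386) = 15/1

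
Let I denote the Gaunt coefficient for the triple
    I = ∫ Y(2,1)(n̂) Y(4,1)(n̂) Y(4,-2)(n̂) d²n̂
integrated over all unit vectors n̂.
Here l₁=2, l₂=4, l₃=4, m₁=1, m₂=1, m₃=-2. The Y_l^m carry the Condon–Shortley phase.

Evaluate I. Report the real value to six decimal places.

m-sum 0 ✓  L=10 even ✓  2≤4≤6 ✓
Π(2lᵢ+1) = 5×9×9 = 405
triangle coeff Δ(2,4,4) = 1/13860
Σ_t [0,2]: t=0:+1/192 t=1:−1/36 t=2:+1/192 = -5/288
(3j)²=20/693 [(2 4 4; 0 0 0)], sign=-1
Σ_t [0,1]: t=0:+1/240 t=1:−1/96 = -1/160
(3j)²=27/1540 [(2 4 4; 1 1 -2)], sign=-1
⇒ 4πI² = 1215/5929
I = (+1)√(1215/5929/(4π)) = 0.12770047

0.127700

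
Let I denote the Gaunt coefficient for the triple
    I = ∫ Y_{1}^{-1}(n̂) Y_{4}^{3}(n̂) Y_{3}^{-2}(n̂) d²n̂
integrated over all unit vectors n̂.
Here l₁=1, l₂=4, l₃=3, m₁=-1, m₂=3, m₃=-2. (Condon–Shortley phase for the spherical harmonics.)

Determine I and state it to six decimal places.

m-sum 0 ✓  L=8 even ✓  3≤3≤5 ✓
Π(2lᵢ+1) = 3×9×7 = 189
triangle coeff Δ(1,4,3) = 1/252
Σ_t [1,1]: t=1:−1/36 = -1/36
(3j)²=4/63 [(1 4 3; 0 0 0)], sign=+1
Σ_t [2,2]: t=2:+1/240 = 1/240
(3j)²=1/12 [(1 4 3; -1 3 -2)], sign=-1
⇒ 4πI² = 1/1
I = (-1)√(1/1/(4π)) = -0.28209479

-0.282095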